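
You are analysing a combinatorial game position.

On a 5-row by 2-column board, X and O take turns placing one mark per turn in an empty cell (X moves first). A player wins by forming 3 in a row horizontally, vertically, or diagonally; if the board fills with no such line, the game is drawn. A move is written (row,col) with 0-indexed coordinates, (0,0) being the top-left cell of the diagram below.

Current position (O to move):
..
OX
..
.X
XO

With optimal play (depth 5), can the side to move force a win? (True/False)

p1 O@[../OX/../.X/XO]: (0,0)[O./OX/../.X/XO]-1 (0,1)[.O/OX/../.X/XO]-1 (2,0)[../OX/O./.X/XO]-1 (2,1)[../OX/.O/.X/XO]+0* (3,0)[../OX/../OX/XO]-1
p2 X@[../OX/.O/.X/XO]: (0,0)[X./OX/.O/.X/XO]+0* (0,1)[.X/OX/.O/.X/XO]-1 (2,0)[../OX/XO/.X/XO]+0 (3,0)[../OX/.O/XX/XO]+0
p3 O@[X./OX/.O/.X/XO]: (0,1)[XO/OX/.O/.X/XO]+0* (2,0)[X./OX/OO/.X/XO]+0 (3,0)[X./OX/.O/OX/XO]+0
p4 X@[XO/OX/.O/.X/XO]: (2,0)[XO/OX/XO/.X/XO]+0* (3,0)[XO/OX/.O/XX/XO]+0
p5 O@[XO/OX/XO/.X/XO]: (3,0)[XO/OX/XO/OX/XO]+0*
p6 X@[XO/OX/XO/OX/XO] terminal +0; root [../OX/../.X/XO] d5

O winning at [../OX/../.X/XO]: False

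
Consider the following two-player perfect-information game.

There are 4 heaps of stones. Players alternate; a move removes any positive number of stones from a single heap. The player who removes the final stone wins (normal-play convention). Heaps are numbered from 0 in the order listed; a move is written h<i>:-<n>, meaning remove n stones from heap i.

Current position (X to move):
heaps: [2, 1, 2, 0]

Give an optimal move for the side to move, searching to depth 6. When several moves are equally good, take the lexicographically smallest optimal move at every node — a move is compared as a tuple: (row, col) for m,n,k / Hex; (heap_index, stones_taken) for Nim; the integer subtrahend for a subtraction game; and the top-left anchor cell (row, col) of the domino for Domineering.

p1 X@[(2,1,2,0)]: h0:-1[(1,1,2,0)]-1 h0:-2[(0,1,2,0)]-1 h1:-1[(2,0,2,0)]+1* h2:-1[(2,1,1,0)]-1 h2:-2[(2,1,0,0)]-1
p2 O@[(2,0,2,0)]: h0:-1[(1,0,2,0)]-1* h0:-2[(0,0,2,0)]-1 h2:-1[(2,0,1,0)]-1 h2:-2[(2,0,0,0)]-1
p3 X@[(1,0,2,0)]: h0:-1[(0,0,2,0)]-1 h2:-1[(1,0,1,0)]+1* h2:-2[(1,0,0,0)]-1
p4 O@[(1,0,1,0)]: h0:-1[(0,0,1,0)]-1* h2:-1[(1,0,0,0)]-1
p5 X@[(0,0,1,0)]: h2:-1[(0,0,0,0)]+1*
p6 O@[(0,0,0,0)] terminal -1; root [(2,1,2,0)] d6

X's best at [(2,1,2,0)]: h1:-1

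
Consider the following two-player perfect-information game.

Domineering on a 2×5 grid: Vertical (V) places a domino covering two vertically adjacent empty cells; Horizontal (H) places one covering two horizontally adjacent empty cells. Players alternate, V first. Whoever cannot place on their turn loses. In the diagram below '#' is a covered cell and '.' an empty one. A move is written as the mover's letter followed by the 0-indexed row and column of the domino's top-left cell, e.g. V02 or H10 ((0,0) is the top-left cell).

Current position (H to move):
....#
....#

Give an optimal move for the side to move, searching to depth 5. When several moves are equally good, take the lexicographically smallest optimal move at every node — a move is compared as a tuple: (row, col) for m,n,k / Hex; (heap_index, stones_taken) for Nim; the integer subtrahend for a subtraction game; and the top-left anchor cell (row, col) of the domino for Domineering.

p1 H@[....#/....#]: H00[##..#/....#]-1 H01[.##.#/....#]+1* H02[..###/....#]-1 H10[....#/##..#]-1 H11[....#/.##.#]+1 H12[....#/..###]-1
p2 V@[.##.#/....#]: V00[###.#/#...#]-1* V03[.####/...##]-1
p3 H@[###.#/#...#]: H11[###.#/###.#]-1 H12[###.#/#.###]+1*
p4 V@[###.#/#.###] terminal -1; root [....#/....#] d5

H's best at [....#/....#]: H01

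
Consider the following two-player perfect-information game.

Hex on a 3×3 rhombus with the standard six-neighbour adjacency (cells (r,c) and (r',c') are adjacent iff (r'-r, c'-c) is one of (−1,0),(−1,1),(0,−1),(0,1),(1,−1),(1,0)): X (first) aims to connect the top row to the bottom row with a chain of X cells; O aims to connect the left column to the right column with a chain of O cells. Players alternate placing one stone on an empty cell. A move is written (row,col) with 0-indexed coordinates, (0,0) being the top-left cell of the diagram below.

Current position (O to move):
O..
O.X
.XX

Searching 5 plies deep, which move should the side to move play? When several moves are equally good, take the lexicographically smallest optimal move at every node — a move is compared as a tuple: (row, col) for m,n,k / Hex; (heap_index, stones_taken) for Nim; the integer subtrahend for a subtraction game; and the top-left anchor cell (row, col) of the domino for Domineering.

O's best at [O../O.X/.XX]: (0,2)

ply 1, O at O../O.X/.XX | (0,1)=-1→OO./O.X/.XX; (0,2)=+1→O.O/O.X/.XX*; (1,1)=-1→O../OOX/.XX; (2,0)=-1→O../O.X/OXX
ply 2, X at O.O/O.X/.XX | (0,1)=-1→OXO/O.X/.XX*; (1,1)=-1→O.O/OXX/.XX; (2,0)=-1→O.O/O.X/XXX
ply 3, O at OXO/O.X/.XX | (1,1)=+1→OXO/OOX/.XX*; (2,0)=-1→OXO/O.X/OXX
ply 4: OXO/OOX/.XX is terminal -1 (X); from O../O.X/.XX depth 5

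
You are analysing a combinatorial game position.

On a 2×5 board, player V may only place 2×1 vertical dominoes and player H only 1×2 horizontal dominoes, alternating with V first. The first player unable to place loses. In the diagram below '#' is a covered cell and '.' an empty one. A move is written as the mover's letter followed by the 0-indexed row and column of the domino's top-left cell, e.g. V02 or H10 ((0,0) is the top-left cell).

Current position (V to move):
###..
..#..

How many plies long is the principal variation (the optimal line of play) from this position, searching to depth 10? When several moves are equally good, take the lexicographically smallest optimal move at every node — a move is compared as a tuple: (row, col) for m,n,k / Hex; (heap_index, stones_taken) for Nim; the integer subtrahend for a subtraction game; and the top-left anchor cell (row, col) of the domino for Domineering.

ply 1, V at ###../..#.. | V03=+1→####./..##.*; V04=+1→###.#/..#.#
ply 2, H at ####./..##. | H10=-1→####./####.*
ply 3, V at ####./####. | V04=+1→#####/#####*
ply 4: #####/##### is terminal -1 (H); from ###../..#.. depth 10

PV length from [###../..#..]: 3 plies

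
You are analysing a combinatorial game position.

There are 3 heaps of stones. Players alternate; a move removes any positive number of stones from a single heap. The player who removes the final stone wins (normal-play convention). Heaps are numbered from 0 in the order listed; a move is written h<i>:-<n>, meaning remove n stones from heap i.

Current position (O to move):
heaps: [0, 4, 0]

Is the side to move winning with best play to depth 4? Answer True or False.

O winning at [(0,4,0)]: True

ply 1, O at (0,4,0) | h1:-1=-1→(0,3,0); h1:-2=-1→(0,2,0); h1:-3=-1→(0,1,0); h1:-4=+1→(0,0,0)*
ply 2: (0,0,0) is terminal -1 (X); from (0,4,0) depth 4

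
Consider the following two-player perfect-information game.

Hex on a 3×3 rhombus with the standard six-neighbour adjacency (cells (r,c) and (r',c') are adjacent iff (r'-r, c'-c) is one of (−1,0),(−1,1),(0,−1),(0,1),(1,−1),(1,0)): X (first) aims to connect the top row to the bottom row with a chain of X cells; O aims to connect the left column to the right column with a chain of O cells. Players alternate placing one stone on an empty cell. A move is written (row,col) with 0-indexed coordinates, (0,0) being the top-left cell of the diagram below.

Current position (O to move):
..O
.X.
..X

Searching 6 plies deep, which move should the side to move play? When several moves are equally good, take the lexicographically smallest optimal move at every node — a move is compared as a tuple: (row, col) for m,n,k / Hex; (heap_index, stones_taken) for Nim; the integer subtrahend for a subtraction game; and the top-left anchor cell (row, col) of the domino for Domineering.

ply 1, O at ..O/.X./..X | (0,0)=-1→O.O/.X./..X; (0,1)=+1→.OO/.X./..X*; (1,0)=-1→..O/OX./..X; (1,2)=-1→..O/.XO/..X; (2,0)=-1→..O/.X./O.X; (2,1)=-1→..O/.X./.OX
ply 2, X at .OO/.X./..X | (0,0)=-1→XOO/.X./..X*; (1,0)=-1→.OO/XX./..X; (1,2)=-1→.OO/.XX/..X; (2,0)=-1→.OO/.X./X.X; (2,1)=-1→.OO/.X./.XX
ply 3, O at XOO/.X./..X | (1,0)=+1→XOO/OX./..X*; (1,2)=-1→XOO/.XO/..X; (2,0)=-1→XOO/.X./O.X; (2,1)=-1→XOO/.X./.OX
ply 4: XOO/OX./..X is terminal -1 (X); from ..O/.X./..X depth 6

O's best at [..O/.X./..X]: (0,1)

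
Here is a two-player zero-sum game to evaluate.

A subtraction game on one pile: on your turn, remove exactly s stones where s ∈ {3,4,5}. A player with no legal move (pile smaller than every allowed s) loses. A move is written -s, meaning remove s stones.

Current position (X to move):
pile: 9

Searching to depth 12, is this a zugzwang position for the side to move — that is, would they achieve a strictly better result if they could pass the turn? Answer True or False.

ply 1, X at 9 | -3=-1→6*; -4=-1→5; -5=-1→4
ply 2, O at 6 | -3=-1→3; -4=+1→2*; -5=+1→1
ply 3: 2 is terminal -1 (X); from 9 depth 12
pass branch (O moves first from the same position):
  | ply 1, O at 9 | -3=-1→6*; -4=-1→5; -5=-1→4
  | ply 2, X at 6 | -3=-1→3; -4=+1→2*; -5=+1→1
  | ply 3: 2 is terminal -1 (O); from 9 depth 12
X moving scores -1; X passing scores +1

zugzwang(9, X) = True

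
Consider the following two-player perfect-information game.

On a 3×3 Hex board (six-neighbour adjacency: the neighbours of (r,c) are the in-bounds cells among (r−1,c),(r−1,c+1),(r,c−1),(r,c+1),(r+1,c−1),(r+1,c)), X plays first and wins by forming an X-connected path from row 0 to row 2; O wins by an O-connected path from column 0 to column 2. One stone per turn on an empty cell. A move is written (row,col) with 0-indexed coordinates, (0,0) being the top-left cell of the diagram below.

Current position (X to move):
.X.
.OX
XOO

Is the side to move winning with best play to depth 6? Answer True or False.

p1 X@[.X./.OX/XOO]: (0,0)[XX./.OX/XOO]-1 (0,2)[.XX/.OX/XOO]-1 (1,0)[.X./XOX/XOO]+1*
p2 O@[.X./XOX/XOO] terminal -1; root [.X./.OX/XOO] d6

X winning at [.X./.OX/XOO]: True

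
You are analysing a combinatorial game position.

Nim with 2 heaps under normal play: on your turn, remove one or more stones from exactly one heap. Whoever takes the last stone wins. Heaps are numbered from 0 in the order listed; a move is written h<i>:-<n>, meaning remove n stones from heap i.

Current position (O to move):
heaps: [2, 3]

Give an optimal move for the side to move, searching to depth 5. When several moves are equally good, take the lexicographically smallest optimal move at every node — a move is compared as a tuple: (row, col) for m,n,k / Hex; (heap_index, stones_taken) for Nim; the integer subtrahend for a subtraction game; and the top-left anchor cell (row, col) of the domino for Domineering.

[(2,3)] O move#1: h0:-1:-1/(1,3), h0:-2:-1/(0,3), h1:-1:+1/(2,2)*, h1:-2:-1/(2,1), h1:-3:-1/(2,0)
[(2,2)] X move#2: h0:-1:-1/(1,2)*, h0:-2:-1/(0,2), h1:-1:-1/(2,1), h1:-2:-1/(2,0)
[(1,2)] O move#3: h0:-1:-1/(0,2), h1:-1:+1/(1,1)*, h1:-2:-1/(1,0)
[(1,1)] X move#4: h0:-1:-1/(0,1)*, h1:-1:-1/(1,0)
[(0,1)] O move#5: h1:-1:+1/(0,0)*
[(0,0)] end (terminal -1, X#6); searched (2,3) to 5

O's best at [(2,3)]: h1:-1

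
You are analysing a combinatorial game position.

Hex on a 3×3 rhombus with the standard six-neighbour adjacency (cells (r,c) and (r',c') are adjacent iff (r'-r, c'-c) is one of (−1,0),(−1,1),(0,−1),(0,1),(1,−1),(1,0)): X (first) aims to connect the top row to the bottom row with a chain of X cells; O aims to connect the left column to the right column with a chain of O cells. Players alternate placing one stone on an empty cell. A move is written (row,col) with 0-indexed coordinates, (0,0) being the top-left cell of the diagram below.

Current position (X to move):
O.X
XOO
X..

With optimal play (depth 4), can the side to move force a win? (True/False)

X winning at [O.X/XOO/X..]: True

[O.X/XOO/X..] X move#1: (0,1):+1/OXX/XOO/X..*, (2,1):-1/O.X/XOO/XX., (2,2):-1/O.X/XOO/X.X
[OXX/XOO/X..] end (terminal -1, O#2); searched O.X/XOO/X.. to 4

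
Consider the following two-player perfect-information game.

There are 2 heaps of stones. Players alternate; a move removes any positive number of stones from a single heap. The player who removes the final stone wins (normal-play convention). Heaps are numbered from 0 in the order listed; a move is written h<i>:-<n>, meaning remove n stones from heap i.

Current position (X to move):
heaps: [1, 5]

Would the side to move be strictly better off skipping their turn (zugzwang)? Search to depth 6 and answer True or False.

zugzwang((1,5), X) = False

ply 1, X at (1,5) | h0:-1=-1→(0,5); h1:-1=-1→(1,4); h1:-2=-1→(1,3); h1:-3=-1→(1,2); h1:-4=+1→(1,1)*; h1:-5=-1→(1,0)
ply 2, O at (1,1) | h0:-1=-1→(0,1)*; h1:-1=-1→(1,0)
ply 3, X at (0,1) | h1:-1=+1→(0,0)*
ply 4: (0,0) is terminal -1 (O); from (1,5) depth 6
suppose X passes — search the same position with O to move:
pass> ply 1, O at (1,5) | h0:-1=-1→(0,5); h1:-1=-1→(1,4); h1:-2=-1→(1,3); h1:-3=-1→(1,2); h1:-4=+1→(1,1)*; h1:-5=-1→(1,0)
pass> ply 2, X at (1,1) | h0:-1=-1→(0,1)*; h1:-1=-1→(1,0)
pass> ply 3, O at (0,1) | h1:-1=+1→(0,0)*
pass> ply 4: (0,0) is terminal -1 (X); from (1,5) depth 6
for X: play +1, pass -1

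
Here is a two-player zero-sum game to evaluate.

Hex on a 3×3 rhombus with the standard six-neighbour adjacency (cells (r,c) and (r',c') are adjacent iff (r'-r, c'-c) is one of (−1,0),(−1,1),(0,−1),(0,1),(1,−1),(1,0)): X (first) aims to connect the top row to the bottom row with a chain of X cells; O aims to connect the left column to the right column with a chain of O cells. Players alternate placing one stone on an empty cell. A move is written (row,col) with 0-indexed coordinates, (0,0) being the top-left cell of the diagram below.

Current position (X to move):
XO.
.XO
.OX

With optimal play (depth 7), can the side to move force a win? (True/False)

X winning at [XO./.XO/.OX]: True

p1 X@[XO./.XO/.OX]: (0,2)[XOX/.XO/.OX]-1 (1,0)[XO./XXO/.OX]-1 (2,0)[XO./.XO/XOX]+1*
p2 O@[XO./.XO/XOX]: (0,2)[XOO/.XO/XOX]-1* (1,0)[XO./OXO/XOX]-1
p3 X@[XOO/.XO/XOX]: (1,0)[XOO/XXO/XOX]+1*
p4 O@[XOO/XXO/XOX] terminal -1; root [XO./.XO/.OX] d7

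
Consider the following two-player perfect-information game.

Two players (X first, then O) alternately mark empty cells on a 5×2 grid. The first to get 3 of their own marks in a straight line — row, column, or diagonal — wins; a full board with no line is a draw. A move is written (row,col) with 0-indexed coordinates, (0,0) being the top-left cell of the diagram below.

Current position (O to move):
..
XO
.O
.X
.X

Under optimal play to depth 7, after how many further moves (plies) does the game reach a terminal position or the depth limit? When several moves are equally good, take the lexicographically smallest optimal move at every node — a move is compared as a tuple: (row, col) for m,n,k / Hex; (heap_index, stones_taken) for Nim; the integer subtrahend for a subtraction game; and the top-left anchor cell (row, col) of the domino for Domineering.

PV length from [../XO/.O/.X/.X]: 1 ply

ply 1, O at ../XO/.O/.X/.X | (0,0)=+0→O./XO/.O/.X/.X; (0,1)=+1→.O/XO/.O/.X/.X*; (2,0)=+0→../XO/OO/.X/.X; (3,0)=+0→../XO/.O/OX/.X; (4,0)=+0→../XO/.O/.X/OX
ply 2: .O/XO/.O/.X/.X is terminal -1 (X); from ../XO/.O/.X/.X depth 7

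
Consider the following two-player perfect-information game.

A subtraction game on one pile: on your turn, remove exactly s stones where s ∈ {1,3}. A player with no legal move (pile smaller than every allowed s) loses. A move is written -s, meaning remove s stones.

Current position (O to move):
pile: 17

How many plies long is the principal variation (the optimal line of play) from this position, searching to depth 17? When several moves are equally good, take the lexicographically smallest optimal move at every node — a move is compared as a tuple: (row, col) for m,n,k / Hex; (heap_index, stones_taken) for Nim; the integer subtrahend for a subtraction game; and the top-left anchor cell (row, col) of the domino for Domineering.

PV length from [17]: 17 plies

p1 O@[17]: -1[16]+1* -3[14]+1
p2 X@[16]: -1[15]-1* -3[13]-1
p3 O@[15]: -1[14]+1* -3[12]+1
p4 X@[14]: -1[13]-1* -3[11]-1
p5 O@[13]: -1[12]+1* -3[10]+1
p6 X@[12]: -1[11]-1* -3[9]-1
p7 O@[11]: -1[10]+1* -3[8]+1
p8 X@[10]: -1[9]-1* -3[7]-1
p9 O@[9]: -1[8]+1* -3[6]+1
p10 X@[8]: -1[7]-1* -3[5]-1
p11 O@[7]: -1[6]+1* -3[4]+1
p12 X@[6]: -1[5]-1* -3[3]-1
p13 O@[5]: -1[4]+1* -3[2]+1
p14 X@[4]: -1[3]-1* -3[1]-1
p15 O@[3]: -1[2]+1* -3[0]+1
p16 X@[2]: -1[1]-1*
p17 O@[1]: -1[0]+1*
p18 X@[0] terminal -1; root [17] d17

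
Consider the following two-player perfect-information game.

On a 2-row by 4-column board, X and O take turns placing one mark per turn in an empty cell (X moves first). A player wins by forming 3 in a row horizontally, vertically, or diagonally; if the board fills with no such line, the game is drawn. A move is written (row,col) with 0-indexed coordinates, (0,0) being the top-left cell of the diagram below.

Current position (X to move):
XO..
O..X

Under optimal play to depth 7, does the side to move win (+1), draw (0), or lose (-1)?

value(XO../O..X, X) = 0

[XO../O..X] X move#1: (0,2):+0/XOX./O..X*, (0,3):+0/XO.X/O..X, (1,1):+0/XO../OX.X, (1,2):+0/XO../O.XX
[XOX./O..X] O move#2: (0,3):+0/XOXO/O..X*, (1,1):+0/XOX./OO.X, (1,2):+0/XOX./O.OX
[XOXO/O..X] X move#3: (1,1):+0/XOXO/OX.X*, (1,2):+0/XOXO/O.XX
[XOXO/OX.X] O move#4: (1,2):+0/XOXO/OXOX*
[XOXO/OXOX] end (terminal +0, X#5); searched XO../O..X to 7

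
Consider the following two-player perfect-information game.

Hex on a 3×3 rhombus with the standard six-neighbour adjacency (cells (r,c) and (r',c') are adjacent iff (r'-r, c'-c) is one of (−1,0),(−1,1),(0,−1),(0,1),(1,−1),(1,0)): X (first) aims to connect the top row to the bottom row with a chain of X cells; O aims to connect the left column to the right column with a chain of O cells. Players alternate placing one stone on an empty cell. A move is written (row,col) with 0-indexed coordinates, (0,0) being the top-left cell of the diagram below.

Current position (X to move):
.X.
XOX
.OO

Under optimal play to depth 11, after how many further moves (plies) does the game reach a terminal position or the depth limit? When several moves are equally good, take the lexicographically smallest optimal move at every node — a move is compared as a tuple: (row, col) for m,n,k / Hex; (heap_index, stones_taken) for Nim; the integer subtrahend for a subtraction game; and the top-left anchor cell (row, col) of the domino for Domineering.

ply 1, X at .X./XOX/.OO | (0,0)=-1→XX./XOX/.OO; (0,2)=-1→.XX/XOX/.OO; (2,0)=+1→.X./XOX/XOO*
ply 2: .X./XOX/XOO is terminal -1 (O); from .X./XOX/.OO depth 11

PV length from [.X./XOX/.OO]: 1 ply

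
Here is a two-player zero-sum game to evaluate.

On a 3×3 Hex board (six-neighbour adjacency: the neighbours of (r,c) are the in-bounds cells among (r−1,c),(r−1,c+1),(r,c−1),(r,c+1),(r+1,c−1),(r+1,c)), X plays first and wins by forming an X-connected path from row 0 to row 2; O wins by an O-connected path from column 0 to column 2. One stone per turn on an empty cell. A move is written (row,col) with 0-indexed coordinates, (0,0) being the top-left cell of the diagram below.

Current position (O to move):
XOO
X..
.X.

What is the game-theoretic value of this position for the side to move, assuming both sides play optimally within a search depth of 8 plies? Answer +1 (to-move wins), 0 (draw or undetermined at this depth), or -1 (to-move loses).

value(XOO/X../.X., O) = -1

ply 1, O at XOO/X../.X. | (1,1)=-1→XOO/XO./.X.*; (1,2)=-1→XOO/X.O/.X.; (2,0)=-1→XOO/X../OX.; (2,2)=-1→XOO/X../.XO
ply 2, X at XOO/XO./.X. | (1,2)=-1→XOO/XOX/.X.; (2,0)=+1→XOO/XO./XX.*; (2,2)=-1→XOO/XO./.XX
ply 3: XOO/XO./XX. is terminal -1 (O); from XOO/X../.X. depth 8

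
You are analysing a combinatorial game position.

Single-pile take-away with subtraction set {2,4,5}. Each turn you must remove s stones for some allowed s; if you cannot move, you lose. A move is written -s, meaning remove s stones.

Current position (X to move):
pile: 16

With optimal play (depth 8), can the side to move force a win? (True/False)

X winning at [16]: True

ply 1, X at 16 | -2=+1→14*; -4=-1→12; -5=-1→11
ply 2, O at 14 | -2=-1→12*; -4=-1→10; -5=-1→9
ply 3, X at 12 | -2=-1→10; -4=+1→8*; -5=+1→7
ply 4, O at 8 | -2=-1→6*; -4=-1→4; -5=-1→3
ply 5, X at 6 | -2=-1→4; -4=-1→2; -5=+1→1*
ply 6: 1 is terminal -1 (O); from 16 depth 8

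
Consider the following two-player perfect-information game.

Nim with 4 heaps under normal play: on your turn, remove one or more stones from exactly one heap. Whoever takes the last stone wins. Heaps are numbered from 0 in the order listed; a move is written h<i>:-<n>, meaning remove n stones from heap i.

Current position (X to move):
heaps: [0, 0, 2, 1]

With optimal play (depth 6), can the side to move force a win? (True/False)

p1 X@[(0,0,2,1)]: h2:-1[(0,0,1,1)]+1* h2:-2[(0,0,0,1)]-1 h3:-1[(0,0,2,0)]-1
p2 O@[(0,0,1,1)]: h2:-1[(0,0,0,1)]-1* h3:-1[(0,0,1,0)]-1
p3 X@[(0,0,0,1)]: h3:-1[(0,0,0,0)]+1*
p4 O@[(0,0,0,0)] terminal -1; root [(0,0,2,1)] d6

X winning at [(0,0,2,1)]: True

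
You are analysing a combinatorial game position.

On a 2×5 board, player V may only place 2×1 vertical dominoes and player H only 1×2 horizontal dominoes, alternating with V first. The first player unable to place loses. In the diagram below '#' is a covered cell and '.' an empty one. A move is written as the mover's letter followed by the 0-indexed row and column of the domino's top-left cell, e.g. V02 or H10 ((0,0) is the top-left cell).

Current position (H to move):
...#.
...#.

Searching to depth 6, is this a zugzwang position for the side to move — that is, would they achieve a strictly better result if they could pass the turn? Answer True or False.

zugzwang(...#./...#., H) = False

p1 H@[...#./...#.]: H00[##.#./...#.]-1* H01[.###./...#.]-1 H10[...#./##.#.]-1 H11[...#./.###.]-1
p2 V@[##.#./...#.]: V02[####./..##.]+1* V04[##.##/...##]-1
p3 H@[####./..##.]: H10[####./####.]-1*
p4 V@[####./####.]: V04[#####/#####]+1*
p5 H@[#####/#####] terminal -1; root [...#./...#.] d6
suppose H passes — search the same position with V to move:
pass> p1 V@[...#./...#.]: V00[#..#./#..#.]-1 V01[.#.#./.#.#.]+1* V02[..##./..##.]-1 V04[...##/...##]-1
pass> p2 H@[.#.#./.#.#.] terminal -1; root [...#./...#.] d6
for H: play -1, pass -1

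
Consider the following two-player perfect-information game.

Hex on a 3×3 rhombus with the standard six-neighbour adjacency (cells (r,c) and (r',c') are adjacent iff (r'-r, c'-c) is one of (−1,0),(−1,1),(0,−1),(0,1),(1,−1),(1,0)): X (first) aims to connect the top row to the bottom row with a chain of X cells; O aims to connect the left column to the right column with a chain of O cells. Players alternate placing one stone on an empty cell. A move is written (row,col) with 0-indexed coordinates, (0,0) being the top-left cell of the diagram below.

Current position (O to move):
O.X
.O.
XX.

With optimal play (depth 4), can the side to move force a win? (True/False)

O winning at [O.X/.O./XX.]: True

[O.X/.O./XX.] O move#1: (0,1):-1/OOX/.O./XX., (1,0):-1/O.X/OO./XX., (1,2):+1/O.X/.OO/XX.*, (2,2):-1/O.X/.O./XXO
[O.X/.OO/XX.] X move#2: (0,1):-1/OXX/.OO/XX.*, (1,0):-1/O.X/XOO/XX., (2,2):-1/O.X/.OO/XXX
[OXX/.OO/XX.] O move#3: (1,0):+1/OXX/OOO/XX.*, (2,2):-1/OXX/.OO/XXO
[OXX/OOO/XX.] end (terminal -1, X#4); searched O.X/.O./XX. to 4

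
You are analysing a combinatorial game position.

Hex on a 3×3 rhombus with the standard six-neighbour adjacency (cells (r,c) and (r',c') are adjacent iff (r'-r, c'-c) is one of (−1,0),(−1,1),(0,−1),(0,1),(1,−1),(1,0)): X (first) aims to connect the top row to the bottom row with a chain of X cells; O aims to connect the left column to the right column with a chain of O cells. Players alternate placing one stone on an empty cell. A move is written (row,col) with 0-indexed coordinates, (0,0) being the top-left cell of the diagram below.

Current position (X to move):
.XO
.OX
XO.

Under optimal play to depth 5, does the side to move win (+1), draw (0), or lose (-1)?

value(.XO/.OX/XO., X) = +1

p1 X@[.XO/.OX/XO.]: (0,0)[XXO/.OX/XO.]-1 (1,0)[.XO/XOX/XO.]+1* (2,2)[.XO/.OX/XOX]-1
p2 O@[.XO/XOX/XO.] terminal -1; root [.XO/.OX/XO.] d5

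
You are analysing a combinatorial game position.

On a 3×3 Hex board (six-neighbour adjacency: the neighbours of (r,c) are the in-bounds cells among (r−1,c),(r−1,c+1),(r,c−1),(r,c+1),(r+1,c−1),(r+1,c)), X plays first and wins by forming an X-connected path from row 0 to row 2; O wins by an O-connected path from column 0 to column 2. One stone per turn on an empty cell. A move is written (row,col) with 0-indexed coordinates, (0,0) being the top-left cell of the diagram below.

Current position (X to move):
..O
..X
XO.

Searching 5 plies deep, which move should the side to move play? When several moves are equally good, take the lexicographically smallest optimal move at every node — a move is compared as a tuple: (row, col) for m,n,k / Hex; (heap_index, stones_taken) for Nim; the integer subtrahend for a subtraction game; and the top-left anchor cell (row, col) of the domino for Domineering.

X's best at [..O/..X/XO.]: (0,1)

[..O/..X/XO.] X move#1: (0,0):-1/X.O/..X/XO., (0,1):+1/.XO/..X/XO.*, (1,0):+1/..O/X.X/XO., (1,1):-1/..O/.XX/XO., (2,2):-1/..O/..X/XOX
[.XO/..X/XO.] O move#2: (0,0):-1/OXO/..X/XO.*, (1,0):-1/.XO/O.X/XO., (1,1):-1/.XO/.OX/XO., (2,2):-1/.XO/..X/XOO
[OXO/..X/XO.] X move#3: (1,0):+1/OXO/X.X/XO.*, (1,1):+1/OXO/.XX/XO., (2,2):+1/OXO/..X/XOX
[OXO/X.X/XO.] end (terminal -1, O#4); searched ..O/..X/XO. to 5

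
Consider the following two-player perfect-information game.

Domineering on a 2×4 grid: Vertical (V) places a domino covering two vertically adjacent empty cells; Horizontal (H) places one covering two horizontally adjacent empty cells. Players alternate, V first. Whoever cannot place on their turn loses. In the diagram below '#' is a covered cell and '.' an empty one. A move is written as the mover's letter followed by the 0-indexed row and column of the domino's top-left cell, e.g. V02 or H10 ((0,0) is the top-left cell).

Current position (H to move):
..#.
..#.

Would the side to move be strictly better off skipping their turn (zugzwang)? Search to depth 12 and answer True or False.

p1 H@[..#./..#.]: H00[###./..#.]+1* H10[..#./###.]+1
p2 V@[###./..#.]: V03[####/..##]-1*
p3 H@[####/..##]: H10[####/####]+1*
p4 V@[####/####] terminal -1; root [..#./..#.] d12
if H skipped the turn, V would face:
~ p1 V@[..#./..#.]: V00[#.#./#.#.]+1* V01[.##./.##.]+1 V03[..##/..##]-1
~ p2 H@[#.#./#.#.] terminal -1; root [..#./..#.] d12
compare (H): move=+1 vs pass=-1

zugzwang(..#./..#., H) = False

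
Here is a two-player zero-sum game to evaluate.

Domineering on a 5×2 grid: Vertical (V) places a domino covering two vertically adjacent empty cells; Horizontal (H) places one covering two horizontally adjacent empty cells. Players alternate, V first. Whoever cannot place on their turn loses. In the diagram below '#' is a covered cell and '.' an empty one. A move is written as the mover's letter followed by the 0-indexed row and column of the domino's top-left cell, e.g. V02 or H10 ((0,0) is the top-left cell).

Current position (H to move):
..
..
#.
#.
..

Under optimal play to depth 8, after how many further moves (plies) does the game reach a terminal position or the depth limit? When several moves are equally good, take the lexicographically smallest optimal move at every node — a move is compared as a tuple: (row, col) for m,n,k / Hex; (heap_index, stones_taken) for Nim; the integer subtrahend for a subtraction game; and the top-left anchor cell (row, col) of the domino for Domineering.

[../../#./#./..] H move#1: H00:+1/##/../#./#./..*, H10:+1/../##/#./#./.., H40:-1/../../#./#./##
[##/../#./#./..] V move#2: V11:-1/##/.#/##/#./..*, V21:-1/##/../##/##/.., V31:-1/##/../#./##/.#
[##/.#/##/#./..] H move#3: H40:+1/##/.#/##/#./##*
[##/.#/##/#./##] end (terminal -1, V#4); searched ../../#./#./.. to 8

PV length from [../../#./#./..]: 3 plies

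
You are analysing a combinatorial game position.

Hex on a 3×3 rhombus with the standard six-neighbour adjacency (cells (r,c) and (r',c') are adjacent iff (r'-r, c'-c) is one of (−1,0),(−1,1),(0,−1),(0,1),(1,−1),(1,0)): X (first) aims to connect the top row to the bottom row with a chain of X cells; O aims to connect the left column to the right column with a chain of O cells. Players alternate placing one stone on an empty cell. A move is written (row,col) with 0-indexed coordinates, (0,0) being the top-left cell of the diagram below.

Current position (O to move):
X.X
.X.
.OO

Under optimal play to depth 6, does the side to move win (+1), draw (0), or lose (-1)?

value(X.X/.X./.OO, O) = +1

p1 O@[X.X/.X./.OO]: (0,1)[XOX/.X./.OO]-1 (1,0)[X.X/OX./.OO]-1 (1,2)[X.X/.XO/.OO]-1 (2,0)[X.X/.X./OOO]+1*
p2 X@[X.X/.X./OOO] terminal -1; root [X.X/.X./.OO] d6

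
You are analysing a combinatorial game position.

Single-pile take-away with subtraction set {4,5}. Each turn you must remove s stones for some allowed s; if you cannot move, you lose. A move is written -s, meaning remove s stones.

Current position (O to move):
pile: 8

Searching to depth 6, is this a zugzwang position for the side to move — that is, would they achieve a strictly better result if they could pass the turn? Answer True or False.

ply 1, O at 8 | -4=-1→4; -5=+1→3*
ply 2: 3 is terminal -1 (X); from 8 depth 6
pass branch (X moves first from the same position):
  | ply 1, X at 8 | -4=-1→4; -5=+1→3*
  | ply 2: 3 is terminal -1 (O); from 8 depth 6
O moving scores +1; O passing scores -1

zugzwang(8, O) = False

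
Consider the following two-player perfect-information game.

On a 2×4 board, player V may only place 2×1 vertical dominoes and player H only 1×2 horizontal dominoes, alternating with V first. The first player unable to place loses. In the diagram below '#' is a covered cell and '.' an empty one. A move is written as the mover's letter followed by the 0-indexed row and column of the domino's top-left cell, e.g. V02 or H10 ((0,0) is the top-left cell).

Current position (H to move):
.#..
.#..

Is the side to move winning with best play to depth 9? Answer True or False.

H winning at [.#../.#..]: True

p1 H@[.#../.#..]: H02[.###/.#..]+1* H12[.#../.###]+1
p2 V@[.###/.#..]: V00[####/##..]-1*
p3 H@[####/##..]: H12[####/####]+1*
p4 V@[####/####] terminal -1; root [.#../.#..] d9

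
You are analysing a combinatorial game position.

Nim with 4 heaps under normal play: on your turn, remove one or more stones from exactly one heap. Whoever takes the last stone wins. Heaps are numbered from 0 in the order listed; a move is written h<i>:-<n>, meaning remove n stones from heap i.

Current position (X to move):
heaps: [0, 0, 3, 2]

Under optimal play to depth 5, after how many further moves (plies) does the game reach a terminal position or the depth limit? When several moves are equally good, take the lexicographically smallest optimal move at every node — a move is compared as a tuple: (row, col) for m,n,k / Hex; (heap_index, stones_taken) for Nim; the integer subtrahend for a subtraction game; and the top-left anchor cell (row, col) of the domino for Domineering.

ply 1, X at (0,0,3,2) | h2:-1=+1→(0,0,2,2)*; h2:-2=-1→(0,0,1,2); h2:-3=-1→(0,0,0,2); h3:-1=-1→(0,0,3,1); h3:-2=-1→(0,0,3,0)
ply 2, O at (0,0,2,2) | h2:-1=-1→(0,0,1,2)*; h2:-2=-1→(0,0,0,2); h3:-1=-1→(0,0,2,1); h3:-2=-1→(0,0,2,0)
ply 3, X at (0,0,1,2) | h2:-1=-1→(0,0,0,2); h3:-1=+1→(0,0,1,1)*; h3:-2=-1→(0,0,1,0)
ply 4, O at (0,0,1,1) | h2:-1=-1→(0,0,0,1)*; h3:-1=-1→(0,0,1,0)
ply 5, X at (0,0,0,1) | h3:-1=+1→(0,0,0,0)*
ply 6: (0,0,0,0) is terminal -1 (O); from (0,0,3,2) depth 5

PV length from [(0,0,3,2)]: 5 plies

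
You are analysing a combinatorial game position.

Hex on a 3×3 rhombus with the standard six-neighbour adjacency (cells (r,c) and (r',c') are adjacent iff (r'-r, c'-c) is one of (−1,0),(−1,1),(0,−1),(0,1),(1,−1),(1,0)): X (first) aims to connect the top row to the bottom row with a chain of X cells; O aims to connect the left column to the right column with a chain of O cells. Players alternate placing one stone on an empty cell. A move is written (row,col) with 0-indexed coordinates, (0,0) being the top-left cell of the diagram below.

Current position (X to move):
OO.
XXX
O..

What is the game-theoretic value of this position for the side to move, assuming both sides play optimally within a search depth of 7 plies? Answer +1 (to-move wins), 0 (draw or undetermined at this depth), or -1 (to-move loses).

value(OO./XXX/O.., X) = +1

[OO./XXX/O..] X move#1: (0,2):+1/OOX/XXX/O..*, (2,1):-1/OO./XXX/OX., (2,2):-1/OO./XXX/O.X
[OOX/XXX/O..] O move#2: (2,1):-1/OOX/XXX/OO.*, (2,2):-1/OOX/XXX/O.O
[OOX/XXX/OO.] X move#3: (2,2):+1/OOX/XXX/OOX*
[OOX/XXX/OOX] end (terminal -1, O#4); searched OO./XXX/O.. to 7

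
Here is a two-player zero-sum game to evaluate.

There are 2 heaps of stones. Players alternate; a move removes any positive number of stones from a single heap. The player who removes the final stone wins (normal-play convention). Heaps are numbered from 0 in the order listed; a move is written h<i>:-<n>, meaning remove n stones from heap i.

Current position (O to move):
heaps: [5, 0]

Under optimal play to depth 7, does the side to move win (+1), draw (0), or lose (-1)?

value((5,0), O) = +1

ply 1, O at (5,0) | h0:-1=-1→(4,0); h0:-2=-1→(3,0); h0:-3=-1→(2,0); h0:-4=-1→(1,0); h0:-5=+1→(0,0)*
ply 2: (0,0) is terminal -1 (X); from (5,0) depth 7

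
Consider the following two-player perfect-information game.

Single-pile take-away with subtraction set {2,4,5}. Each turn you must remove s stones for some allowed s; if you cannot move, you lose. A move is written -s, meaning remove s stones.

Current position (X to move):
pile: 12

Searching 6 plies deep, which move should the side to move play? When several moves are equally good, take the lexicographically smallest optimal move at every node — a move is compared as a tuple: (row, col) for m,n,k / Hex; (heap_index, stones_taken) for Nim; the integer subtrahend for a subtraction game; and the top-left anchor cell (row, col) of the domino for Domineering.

X's best at [12]: -4

[12] X move#1: -2:-1/10, -4:+1/8*, -5:+1/7
[8] O move#2: -2:-1/6*, -4:-1/4, -5:-1/3
[6] X move#3: -2:-1/4, -4:-1/2, -5:+1/1*
[1] end (terminal -1, O#4); searched 12 to 6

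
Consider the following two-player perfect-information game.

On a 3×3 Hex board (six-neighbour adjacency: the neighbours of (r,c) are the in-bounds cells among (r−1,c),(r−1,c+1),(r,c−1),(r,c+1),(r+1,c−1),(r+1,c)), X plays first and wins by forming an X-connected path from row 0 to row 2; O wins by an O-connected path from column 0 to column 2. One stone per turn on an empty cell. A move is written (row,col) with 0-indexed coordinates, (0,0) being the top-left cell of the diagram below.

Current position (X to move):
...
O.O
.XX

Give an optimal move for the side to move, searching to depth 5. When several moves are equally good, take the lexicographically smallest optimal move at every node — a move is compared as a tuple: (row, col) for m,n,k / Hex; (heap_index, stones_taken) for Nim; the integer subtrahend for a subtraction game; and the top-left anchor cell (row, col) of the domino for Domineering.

[.../O.O/.XX] X move#1: (0,0):-1/X../O.O/.XX, (0,1):-1/.X./O.O/.XX, (0,2):-1/..X/O.O/.XX, (1,1):+1/.../OXO/.XX*, (2,0):-1/.../O.O/XXX
[.../OXO/.XX] O move#2: (0,0):-1/O../OXO/.XX*, (0,1):-1/.O./OXO/.XX, (0,2):-1/..O/OXO/.XX, (2,0):-1/.../OXO/OXX
[O../OXO/.XX] X move#3: (0,1):+1/OX./OXO/.XX*, (0,2):+1/O.X/OXO/.XX, (2,0):+1/O../OXO/XXX
[OX./OXO/.XX] end (terminal -1, O#4); searched .../O.O/.XX to 5

X's best at [.../O.O/.XX]: (1,1)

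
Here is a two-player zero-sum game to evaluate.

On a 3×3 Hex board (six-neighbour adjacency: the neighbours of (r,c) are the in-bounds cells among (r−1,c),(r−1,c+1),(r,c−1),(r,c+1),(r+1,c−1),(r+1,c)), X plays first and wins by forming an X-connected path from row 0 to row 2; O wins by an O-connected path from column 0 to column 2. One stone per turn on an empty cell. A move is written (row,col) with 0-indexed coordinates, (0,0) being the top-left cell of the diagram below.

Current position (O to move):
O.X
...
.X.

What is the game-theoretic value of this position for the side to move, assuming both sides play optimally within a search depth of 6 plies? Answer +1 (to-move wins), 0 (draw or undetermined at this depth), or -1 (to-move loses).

value(O.X/.../.X., O) = -1

[O.X/.../.X.] O move#1: (0,1):-1/OOX/.../.X.*, (1,0):-1/O.X/O../.X., (1,1):-1/O.X/.O./.X., (1,2):-1/O.X/..O/.X., (2,0):-1/O.X/.../OX., (2,2):-1/O.X/.../.XO
[OOX/.../.X.] X move#2: (1,0):+1/OOX/X../.X.*, (1,1):+1/OOX/.X./.X., (1,2):+1/OOX/..X/.X., (2,0):+1/OOX/.../XX., (2,2):+1/OOX/.../.XX
[OOX/X../.X.] O move#3: (1,1):-1/OOX/XO./.X.*, (1,2):-1/OOX/X.O/.X., (2,0):-1/OOX/X../OX., (2,2):-1/OOX/X../.XO
[OOX/XO./.X.] X move#4: (1,2):+1/OOX/XOX/.X.*, (2,0):-1/OOX/XO./XX., (2,2):-1/OOX/XO./.XX
[OOX/XOX/.X.] end (terminal -1, O#5); searched O.X/.../.X. to 6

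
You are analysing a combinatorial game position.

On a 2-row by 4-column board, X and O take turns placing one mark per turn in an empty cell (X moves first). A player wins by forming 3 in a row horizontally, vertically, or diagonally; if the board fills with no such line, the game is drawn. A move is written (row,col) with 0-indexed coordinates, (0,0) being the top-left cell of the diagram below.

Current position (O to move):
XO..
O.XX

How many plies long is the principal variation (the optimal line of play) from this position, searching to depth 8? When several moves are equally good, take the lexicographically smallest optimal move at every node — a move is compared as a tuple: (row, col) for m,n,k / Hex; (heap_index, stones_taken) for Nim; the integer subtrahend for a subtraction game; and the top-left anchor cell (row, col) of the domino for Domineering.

ply 1, O at XO../O.XX | (0,2)=-1→XOO./O.XX; (0,3)=-1→XO.O/O.XX; (1,1)=+0→XO../OOXX*
ply 2, X at XO../OOXX | (0,2)=+0→XOX./OOXX*; (0,3)=+0→XO.X/OOXX
ply 3, O at XOX./OOXX | (0,3)=+0→XOXO/OOXX*
ply 4: XOXO/OOXX is terminal +0 (X); from XO../O.XX depth 8

PV length from [XO../O.XX]: 3 plies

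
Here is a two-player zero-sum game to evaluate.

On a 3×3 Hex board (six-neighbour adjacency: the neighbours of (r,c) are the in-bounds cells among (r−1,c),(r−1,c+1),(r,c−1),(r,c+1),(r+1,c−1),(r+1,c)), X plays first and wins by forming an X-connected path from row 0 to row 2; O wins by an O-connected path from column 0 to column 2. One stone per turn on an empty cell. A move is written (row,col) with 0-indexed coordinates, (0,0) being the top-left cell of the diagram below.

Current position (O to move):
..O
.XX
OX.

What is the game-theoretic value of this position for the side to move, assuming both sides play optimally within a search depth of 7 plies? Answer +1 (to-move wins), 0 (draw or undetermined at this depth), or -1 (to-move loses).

value(..O/.XX/OX., O) = +1

p1 O@[..O/.XX/OX.]: (0,0)[O.O/.XX/OX.]-1 (0,1)[.OO/.XX/OX.]+1* (1,0)[..O/OXX/OX.]-1 (2,2)[..O/.XX/OXO]-1
p2 X@[.OO/.XX/OX.]: (0,0)[XOO/.XX/OX.]-1* (1,0)[.OO/XXX/OX.]-1 (2,2)[.OO/.XX/OXX]-1
p3 O@[XOO/.XX/OX.]: (1,0)[XOO/OXX/OX.]+1* (2,2)[XOO/.XX/OXO]-1
p4 X@[XOO/OXX/OX.] terminal -1; root [..O/.XX/OX.] d7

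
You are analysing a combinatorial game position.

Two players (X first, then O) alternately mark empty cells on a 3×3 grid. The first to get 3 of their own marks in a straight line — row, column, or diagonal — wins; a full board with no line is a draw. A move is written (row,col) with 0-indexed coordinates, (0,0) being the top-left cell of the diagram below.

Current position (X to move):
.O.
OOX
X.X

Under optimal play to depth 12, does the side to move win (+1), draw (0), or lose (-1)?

ply 1, X at .O./OOX/X.X | (0,0)=-1→XO./OOX/X.X; (0,2)=+1→.OX/OOX/X.X*; (2,1)=+1→.O./OOX/XXX
ply 2: .OX/OOX/X.X is terminal -1 (O); from .O./OOX/X.X depth 12

value(.O./OOX/X.X, X) = +1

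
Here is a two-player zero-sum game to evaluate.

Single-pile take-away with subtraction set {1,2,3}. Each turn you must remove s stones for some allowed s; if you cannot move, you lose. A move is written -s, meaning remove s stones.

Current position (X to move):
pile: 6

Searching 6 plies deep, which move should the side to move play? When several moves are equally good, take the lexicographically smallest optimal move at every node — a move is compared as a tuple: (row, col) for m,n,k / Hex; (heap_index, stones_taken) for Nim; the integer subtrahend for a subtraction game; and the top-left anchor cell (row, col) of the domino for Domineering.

p1 X@[6]: -1[5]-1 -2[4]+1* -3[3]-1
p2 O@[4]: -1[3]-1* -2[2]-1 -3[1]-1
p3 X@[3]: -1[2]-1 -2[1]-1 -3[0]+1*
p4 O@[0] terminal -1; root [6] d6

X's best at [6]: -2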